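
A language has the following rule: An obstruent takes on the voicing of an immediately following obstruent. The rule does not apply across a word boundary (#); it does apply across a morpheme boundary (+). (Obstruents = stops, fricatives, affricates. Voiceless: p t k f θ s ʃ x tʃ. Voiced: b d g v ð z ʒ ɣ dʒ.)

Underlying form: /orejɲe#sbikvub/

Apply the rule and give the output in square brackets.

[orejɲe#zbigvub]

/s/ before /b/ (voiced) → [z]
/k/ before /v/ (voiced) → [g]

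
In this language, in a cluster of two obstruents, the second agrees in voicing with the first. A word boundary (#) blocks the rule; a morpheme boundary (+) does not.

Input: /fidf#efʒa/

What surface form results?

[fidv#efʃa]

/f/ after /d/ (voiced) → [v]
/ʒ/ after /f/ (voiceless) → [ʃ]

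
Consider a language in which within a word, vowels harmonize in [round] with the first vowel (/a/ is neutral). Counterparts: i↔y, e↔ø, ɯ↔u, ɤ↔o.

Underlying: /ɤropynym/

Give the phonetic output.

[ɤrɤpinim]

/o/ harmonizes with /ɤ/ ([-round]) → [ɤ]
/y/ harmonizes with /ɤ/ ([-round]) → [i]
/y/ harmonizes with /ɤ/ ([-round]) → [i]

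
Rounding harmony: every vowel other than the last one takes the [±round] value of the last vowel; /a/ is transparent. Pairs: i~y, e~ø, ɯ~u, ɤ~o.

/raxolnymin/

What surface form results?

[raxɤlnimin]

/o/ harmonizes with /i/ ([-round]) → [ɤ]
/y/ harmonizes with /i/ ([-round]) → [i]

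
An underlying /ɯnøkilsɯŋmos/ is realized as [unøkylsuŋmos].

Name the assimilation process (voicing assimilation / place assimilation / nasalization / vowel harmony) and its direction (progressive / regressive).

vowel harmony, regressive

/ɯ/→[u] /i/→[y] /ɯ/→[u].
Vowels agree with the last vowel, so the harmony is regressive.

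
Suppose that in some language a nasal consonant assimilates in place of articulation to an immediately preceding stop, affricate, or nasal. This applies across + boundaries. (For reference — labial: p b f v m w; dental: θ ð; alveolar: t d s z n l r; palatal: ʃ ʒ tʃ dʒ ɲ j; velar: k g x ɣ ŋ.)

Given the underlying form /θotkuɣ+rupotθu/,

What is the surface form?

no segment meets the rule's conditions; no change.

[θotkuɣ+rupotθu]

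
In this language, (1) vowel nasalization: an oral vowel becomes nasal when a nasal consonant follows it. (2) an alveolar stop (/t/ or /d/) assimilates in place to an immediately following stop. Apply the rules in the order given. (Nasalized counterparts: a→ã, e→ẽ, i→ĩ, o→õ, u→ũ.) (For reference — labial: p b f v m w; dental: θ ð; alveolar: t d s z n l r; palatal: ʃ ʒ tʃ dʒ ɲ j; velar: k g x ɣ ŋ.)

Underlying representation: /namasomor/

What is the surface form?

[nãmasõmor]

Rule 1: /a/ before nasal /m/ → [ã]
Rule 1: /o/ before nasal /m/ → [õ]
After rule 1: nãmasõmor
Rule 2: no segment meets the rule's conditions; no change.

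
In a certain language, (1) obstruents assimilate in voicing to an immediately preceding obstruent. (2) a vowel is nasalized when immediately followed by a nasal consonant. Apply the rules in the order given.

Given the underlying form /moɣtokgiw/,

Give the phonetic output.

[moɣdokkiw]

Rule 1: /t/ after /ɣ/ (voiced) → [d]
Rule 1: /g/ after /k/ (voiceless) → [k]
After rule 1: moɣdokkiw
Rule 2: no segment meets the rule's conditions; no change.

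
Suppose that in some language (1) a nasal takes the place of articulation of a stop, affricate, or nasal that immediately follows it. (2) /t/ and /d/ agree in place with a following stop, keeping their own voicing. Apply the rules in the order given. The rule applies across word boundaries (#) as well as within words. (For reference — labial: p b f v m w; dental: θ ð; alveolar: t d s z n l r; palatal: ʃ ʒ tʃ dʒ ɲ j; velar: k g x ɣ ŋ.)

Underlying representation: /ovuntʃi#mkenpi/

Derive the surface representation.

[ovuɲtʃi#ŋkempi]

Rule 1: /n/ before /tʃ/ (palatal) → [ɲ]
Rule 1: /m/ before /k/ (velar) → [ŋ]
Rule 1: /n/ before /p/ (labial) → [m]
After rule 1: ovuɲtʃi#ŋkempi
Rule 2: no segment meets the rule's conditions; no change.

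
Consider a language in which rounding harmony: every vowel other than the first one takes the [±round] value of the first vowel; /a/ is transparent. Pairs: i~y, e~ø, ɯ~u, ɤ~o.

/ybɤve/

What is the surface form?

/ɤ/ harmonizes with /y/ ([+round]) → [o]
/e/ harmonizes with /y/ ([+round]) → [ø]

[ybovø]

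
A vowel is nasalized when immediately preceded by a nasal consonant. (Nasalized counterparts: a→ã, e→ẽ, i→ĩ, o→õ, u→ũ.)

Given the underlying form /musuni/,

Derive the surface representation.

/u/ after nasal /m/ → [ũ]
/i/ after nasal /n/ → [ĩ]

[mũsunĩ]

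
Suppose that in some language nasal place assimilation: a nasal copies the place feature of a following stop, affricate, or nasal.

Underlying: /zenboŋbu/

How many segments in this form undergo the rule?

2

/n/ before /b/ (labial) → [m]
/ŋ/ before /b/ (labial) → [m]
2 segments change.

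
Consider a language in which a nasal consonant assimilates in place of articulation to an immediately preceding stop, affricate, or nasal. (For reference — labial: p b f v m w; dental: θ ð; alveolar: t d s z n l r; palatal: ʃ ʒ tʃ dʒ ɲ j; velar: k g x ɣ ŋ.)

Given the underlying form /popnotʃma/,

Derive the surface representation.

/n/ after /p/ (labial) → [m]
/m/ after /tʃ/ (palatal) → [ɲ]

[popmotʃɲa]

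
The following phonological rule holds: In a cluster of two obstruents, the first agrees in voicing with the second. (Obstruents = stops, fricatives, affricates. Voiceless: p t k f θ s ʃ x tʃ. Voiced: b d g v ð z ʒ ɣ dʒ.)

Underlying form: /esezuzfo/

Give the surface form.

[esezusfo]

/z/ before /f/ (voiceless) → [s]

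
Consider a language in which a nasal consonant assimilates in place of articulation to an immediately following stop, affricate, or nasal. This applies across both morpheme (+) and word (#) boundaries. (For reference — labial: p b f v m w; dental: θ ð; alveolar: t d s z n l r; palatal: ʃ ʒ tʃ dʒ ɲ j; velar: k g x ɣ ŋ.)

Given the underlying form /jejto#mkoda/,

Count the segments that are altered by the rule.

1

/m/ before /k/ (velar) → [ŋ]
1 segment changes.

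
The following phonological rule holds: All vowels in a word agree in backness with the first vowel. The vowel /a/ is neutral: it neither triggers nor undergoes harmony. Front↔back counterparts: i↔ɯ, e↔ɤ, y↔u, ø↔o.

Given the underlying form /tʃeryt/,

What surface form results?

[tʃeryt]

no segment meets the rule's conditions; no change.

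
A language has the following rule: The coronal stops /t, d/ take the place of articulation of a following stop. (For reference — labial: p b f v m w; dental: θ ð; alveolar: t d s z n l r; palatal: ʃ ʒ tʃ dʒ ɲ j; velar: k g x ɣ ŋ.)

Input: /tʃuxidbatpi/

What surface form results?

/d/ before /b/ (labial) → [b]
/t/ before /p/ (labial) → [p]

[tʃuxibbappi]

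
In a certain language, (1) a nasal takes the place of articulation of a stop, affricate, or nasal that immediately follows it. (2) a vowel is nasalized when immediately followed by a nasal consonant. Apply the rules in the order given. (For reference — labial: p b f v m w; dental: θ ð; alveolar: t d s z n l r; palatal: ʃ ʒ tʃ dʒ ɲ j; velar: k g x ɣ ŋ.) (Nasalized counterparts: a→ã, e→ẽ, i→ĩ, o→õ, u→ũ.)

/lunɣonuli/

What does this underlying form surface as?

Rule 1: no segment meets the rule's conditions; no change.
After rule 1: lunɣonuli
Rule 2: /u/ before nasal /n/ → [ũ]
Rule 2: /o/ before nasal /n/ → [õ]

[lũnɣõnuli]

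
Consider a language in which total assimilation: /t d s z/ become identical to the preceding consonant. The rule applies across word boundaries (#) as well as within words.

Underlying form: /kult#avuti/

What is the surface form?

[kull#avuti]

/t/ after /l/ → [l] (total assimilation)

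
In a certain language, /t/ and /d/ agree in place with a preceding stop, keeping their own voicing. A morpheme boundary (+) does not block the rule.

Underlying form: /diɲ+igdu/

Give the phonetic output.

[diɲ+iggu]

/d/ after /g/ (velar) → [g]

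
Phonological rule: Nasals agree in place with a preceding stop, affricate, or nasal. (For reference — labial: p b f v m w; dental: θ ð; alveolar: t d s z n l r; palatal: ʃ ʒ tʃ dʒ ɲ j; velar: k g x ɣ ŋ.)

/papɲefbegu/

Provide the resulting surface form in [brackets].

[papmefbegu]

/ɲ/ after /p/ (labial) → [m]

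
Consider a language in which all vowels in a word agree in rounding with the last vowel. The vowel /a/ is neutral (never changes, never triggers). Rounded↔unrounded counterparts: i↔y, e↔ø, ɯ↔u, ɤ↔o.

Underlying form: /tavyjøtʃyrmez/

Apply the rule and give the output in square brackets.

[tavijetʃirmez]

/y/ harmonizes with /e/ ([-round]) → [i]
/ø/ harmonizes with /e/ ([-round]) → [e]
/y/ harmonizes with /e/ ([-round]) → [i]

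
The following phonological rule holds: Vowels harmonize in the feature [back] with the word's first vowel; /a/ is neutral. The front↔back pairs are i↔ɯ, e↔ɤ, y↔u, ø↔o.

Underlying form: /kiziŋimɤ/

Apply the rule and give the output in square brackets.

[kiziŋime]

/ɤ/ harmonizes with /i/ ([-back]) → [e]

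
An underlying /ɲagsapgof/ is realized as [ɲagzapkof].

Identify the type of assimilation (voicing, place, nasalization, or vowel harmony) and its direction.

voicing assimilation, progressive

/s/→[z] /g/→[k].
Each target copies a feature from the preceding segment, so the direction is progressive.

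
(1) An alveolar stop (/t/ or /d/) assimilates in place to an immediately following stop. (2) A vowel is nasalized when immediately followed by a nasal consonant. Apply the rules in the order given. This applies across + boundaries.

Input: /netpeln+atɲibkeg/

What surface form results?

Rule 1: /t/ before /p/ (labial) → [p]
After rule 1: neppeln+atɲibkeg
Rule 2: no segment meets the rule's conditions; no change.

[neppeln+atɲibkeg]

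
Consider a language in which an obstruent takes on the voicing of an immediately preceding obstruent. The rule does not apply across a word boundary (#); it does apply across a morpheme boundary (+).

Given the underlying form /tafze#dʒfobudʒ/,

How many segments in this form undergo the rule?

/z/ after /f/ (voiceless) → [s]
/f/ after /dʒ/ (voiced) → [v]
2 segments change.

2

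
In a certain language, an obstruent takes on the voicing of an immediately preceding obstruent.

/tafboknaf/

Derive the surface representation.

/b/ after /f/ (voiceless) → [p]

[tafpoknaf]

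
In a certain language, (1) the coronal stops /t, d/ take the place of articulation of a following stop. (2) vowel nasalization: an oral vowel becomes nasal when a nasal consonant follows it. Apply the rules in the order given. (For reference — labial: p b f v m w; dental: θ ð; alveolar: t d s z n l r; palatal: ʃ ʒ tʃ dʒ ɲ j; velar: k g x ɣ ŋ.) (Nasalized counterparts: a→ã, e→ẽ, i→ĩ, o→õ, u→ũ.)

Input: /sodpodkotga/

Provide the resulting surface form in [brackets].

Rule 1: /d/ before /p/ (labial) → [b]
Rule 1: /d/ before /k/ (velar) → [g]
Rule 1: /t/ before /g/ (velar) → [k]
After rule 1: sobpogkokga
Rule 2: no segment meets the rule's conditions; no change.

[sobpogkokga]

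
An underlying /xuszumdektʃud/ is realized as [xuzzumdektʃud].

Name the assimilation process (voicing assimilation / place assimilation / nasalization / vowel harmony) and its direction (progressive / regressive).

/s/→[z].
Each target copies a feature from the following segment, so the direction is regressive.

voicing assimilation, regressive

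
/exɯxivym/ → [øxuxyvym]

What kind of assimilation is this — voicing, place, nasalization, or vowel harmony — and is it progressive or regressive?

vowel harmony, regressive

/e/→[ø] /ɯ/→[u] /i/→[y].
Vowels agree with the last vowel, so the harmony is regressive.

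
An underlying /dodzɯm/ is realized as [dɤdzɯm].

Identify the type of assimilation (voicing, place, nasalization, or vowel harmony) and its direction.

/o/→[ɤ].
Vowels agree with the last vowel, so the harmony is regressive.

vowel harmony, regressive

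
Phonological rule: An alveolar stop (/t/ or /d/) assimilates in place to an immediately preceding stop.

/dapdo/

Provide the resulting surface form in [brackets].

/d/ after /p/ (labial) → [b]

[dapbo]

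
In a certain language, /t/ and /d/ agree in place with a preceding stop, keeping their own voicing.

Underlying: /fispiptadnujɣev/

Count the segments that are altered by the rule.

/t/ after /p/ (labial) → [p]
1 segment changes.

1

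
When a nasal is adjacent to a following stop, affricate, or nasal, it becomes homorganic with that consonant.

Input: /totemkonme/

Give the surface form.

[toteŋkomme]

/m/ before /k/ (velar) → [ŋ]
/n/ before /m/ (labial) → [m]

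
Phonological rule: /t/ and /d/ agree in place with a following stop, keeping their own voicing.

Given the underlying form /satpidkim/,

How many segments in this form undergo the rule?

2

/t/ before /p/ (labial) → [p]
/d/ before /k/ (velar) → [g]
2 segments change.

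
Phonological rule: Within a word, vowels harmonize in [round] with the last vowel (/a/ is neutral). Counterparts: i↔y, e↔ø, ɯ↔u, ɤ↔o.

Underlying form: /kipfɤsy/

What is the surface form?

/i/ harmonizes with /y/ ([+round]) → [y]
/ɤ/ harmonizes with /y/ ([+round]) → [o]

[kypfosy]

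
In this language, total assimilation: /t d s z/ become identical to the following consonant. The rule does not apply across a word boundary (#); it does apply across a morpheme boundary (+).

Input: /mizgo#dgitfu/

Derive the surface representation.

[miggo#ggiffu]

/z/ before /g/ → [g] (total assimilation)
/d/ before /g/ → [g] (total assimilation)
/t/ before /f/ → [f] (total assimilation)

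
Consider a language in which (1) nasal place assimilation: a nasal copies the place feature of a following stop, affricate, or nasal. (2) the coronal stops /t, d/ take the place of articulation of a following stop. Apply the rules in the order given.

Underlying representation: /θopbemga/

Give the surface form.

[θopbeŋga]

Rule 1: /m/ before /g/ (velar) → [ŋ]
After rule 1: θopbeŋga
Rule 2: no segment meets the rule's conditions; no change.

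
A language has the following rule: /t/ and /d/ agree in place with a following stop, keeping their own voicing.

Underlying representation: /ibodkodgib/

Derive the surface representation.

[ibogkoggib]

/d/ before /k/ (velar) → [g]
/d/ before /g/ (velar) → [g]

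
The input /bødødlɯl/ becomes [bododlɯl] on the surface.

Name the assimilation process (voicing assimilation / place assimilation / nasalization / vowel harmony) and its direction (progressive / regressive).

/ø/→[o] /ø/→[o].
Vowels agree with the last vowel, so the harmony is regressive.

vowel harmony, regressive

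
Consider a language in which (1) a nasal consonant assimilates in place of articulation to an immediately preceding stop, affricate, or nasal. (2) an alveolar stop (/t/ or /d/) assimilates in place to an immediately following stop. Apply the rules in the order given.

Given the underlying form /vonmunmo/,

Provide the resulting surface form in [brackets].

Rule 1: /m/ after /n/ (alveolar) → [n]
Rule 1: /m/ after /n/ (alveolar) → [n]
After rule 1: vonnunno
Rule 2: no segment meets the rule's conditions; no change.

[vonnunno]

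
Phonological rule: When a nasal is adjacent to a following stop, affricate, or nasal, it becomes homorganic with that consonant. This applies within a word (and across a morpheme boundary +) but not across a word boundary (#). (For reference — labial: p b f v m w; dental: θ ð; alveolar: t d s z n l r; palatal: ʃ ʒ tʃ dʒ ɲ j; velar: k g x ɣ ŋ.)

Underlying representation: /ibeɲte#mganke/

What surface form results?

[ibente#ŋgaŋke]

/ɲ/ before /t/ (alveolar) → [n]
/m/ before /g/ (velar) → [ŋ]
/n/ before /k/ (velar) → [ŋ]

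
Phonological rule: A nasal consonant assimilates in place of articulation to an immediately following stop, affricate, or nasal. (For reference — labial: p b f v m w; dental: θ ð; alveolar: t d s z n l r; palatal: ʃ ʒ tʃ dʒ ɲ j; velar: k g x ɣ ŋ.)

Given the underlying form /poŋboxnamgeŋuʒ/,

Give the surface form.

[pomboxnaŋgeŋuʒ]

/ŋ/ before /b/ (labial) → [m]
/m/ before /g/ (velar) → [ŋ]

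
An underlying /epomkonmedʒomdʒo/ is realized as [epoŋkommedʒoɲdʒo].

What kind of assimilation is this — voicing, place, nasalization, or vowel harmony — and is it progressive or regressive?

/m/→[ŋ] /n/→[m] /m/→[ɲ].
Each target copies a feature from the following segment, so the direction is regressive.

place assimilation, regressive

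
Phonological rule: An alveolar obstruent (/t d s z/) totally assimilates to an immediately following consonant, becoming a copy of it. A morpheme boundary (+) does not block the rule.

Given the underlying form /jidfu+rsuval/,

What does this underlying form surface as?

[jiffu+rsuval]

/d/ before /f/ → [f] (total assimilation)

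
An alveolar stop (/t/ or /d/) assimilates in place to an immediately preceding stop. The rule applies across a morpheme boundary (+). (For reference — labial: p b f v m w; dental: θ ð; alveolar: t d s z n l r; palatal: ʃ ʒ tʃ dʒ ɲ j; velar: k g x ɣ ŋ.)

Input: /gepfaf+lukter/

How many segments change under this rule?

/t/ after /k/ (velar) → [k]
1 segment changes.

1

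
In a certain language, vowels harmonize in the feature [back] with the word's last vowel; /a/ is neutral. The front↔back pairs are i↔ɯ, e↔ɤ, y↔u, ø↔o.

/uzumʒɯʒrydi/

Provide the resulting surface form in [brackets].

/u/ harmonizes with /i/ ([-back]) → [y]
/u/ harmonizes with /i/ ([-back]) → [y]
/ɯ/ harmonizes with /i/ ([-back]) → [i]

[yzymʒiʒrydi]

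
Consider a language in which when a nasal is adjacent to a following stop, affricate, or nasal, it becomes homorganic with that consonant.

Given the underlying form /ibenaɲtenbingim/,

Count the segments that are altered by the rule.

/ɲ/ before /t/ (alveolar) → [n]
/n/ before /b/ (labial) → [m]
/n/ before /g/ (velar) → [ŋ]
3 segments change.

3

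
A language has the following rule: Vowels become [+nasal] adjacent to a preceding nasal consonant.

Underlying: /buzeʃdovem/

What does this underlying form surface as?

no segment meets the rule's conditions; no change.

[buzeʃdovem]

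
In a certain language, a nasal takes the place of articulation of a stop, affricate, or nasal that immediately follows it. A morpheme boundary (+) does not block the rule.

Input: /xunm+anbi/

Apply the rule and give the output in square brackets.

/n/ before /m/ (labial) → [m]
/n/ before /b/ (labial) → [m]

[xumm+ambi]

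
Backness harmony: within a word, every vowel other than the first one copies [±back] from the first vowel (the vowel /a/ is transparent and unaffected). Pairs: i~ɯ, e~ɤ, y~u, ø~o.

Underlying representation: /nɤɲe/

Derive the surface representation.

[nɤɲɤ]

/e/ harmonizes with /ɤ/ ([+back]) → [ɤ]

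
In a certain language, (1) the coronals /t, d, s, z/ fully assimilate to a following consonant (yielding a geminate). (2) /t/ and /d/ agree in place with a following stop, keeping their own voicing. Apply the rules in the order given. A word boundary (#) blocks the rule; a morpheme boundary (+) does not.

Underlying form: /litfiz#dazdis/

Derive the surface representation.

Rule 1: /t/ before /f/ → [f] (total assimilation)
Rule 1: /z/ before /d/ → [d] (total assimilation)
After rule 1: liffiz#daddis
Rule 2: no segment meets the rule's conditions; no change.

[liffiz#daddis]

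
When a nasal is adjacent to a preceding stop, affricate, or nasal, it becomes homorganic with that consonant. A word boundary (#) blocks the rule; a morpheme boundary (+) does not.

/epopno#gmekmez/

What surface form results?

/n/ after /p/ (labial) → [m]
/m/ after /g/ (velar) → [ŋ]
/m/ after /k/ (velar) → [ŋ]

[epopmo#gŋekŋez]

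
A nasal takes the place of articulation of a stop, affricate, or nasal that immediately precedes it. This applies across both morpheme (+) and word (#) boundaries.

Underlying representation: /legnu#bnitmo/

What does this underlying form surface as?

/n/ after /g/ (velar) → [ŋ]
/n/ after /b/ (labial) → [m]
/m/ after /t/ (alveolar) → [n]

[legŋu#bmitno]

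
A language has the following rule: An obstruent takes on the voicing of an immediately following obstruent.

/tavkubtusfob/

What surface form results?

/v/ before /k/ (voiceless) → [f]
/b/ before /t/ (voiceless) → [p]

[tafkuptusfob]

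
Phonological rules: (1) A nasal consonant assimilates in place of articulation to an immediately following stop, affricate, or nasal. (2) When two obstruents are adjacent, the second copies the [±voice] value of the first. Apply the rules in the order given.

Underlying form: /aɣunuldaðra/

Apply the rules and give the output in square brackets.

Rule 1: no segment meets the rule's conditions; no change.
After rule 1: aɣunuldaðra
Rule 2: no segment meets the rule's conditions; no change.

[aɣunuldaðra]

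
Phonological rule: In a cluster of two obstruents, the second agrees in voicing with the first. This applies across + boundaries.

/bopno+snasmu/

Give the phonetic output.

[bopno+snasmu]

no segment meets the rule's conditions; no change.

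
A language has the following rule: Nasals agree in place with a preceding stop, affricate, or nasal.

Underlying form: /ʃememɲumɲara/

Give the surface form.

[ʃememmummara]

/ɲ/ after /m/ (labial) → [m]
/ɲ/ after /m/ (labial) → [m]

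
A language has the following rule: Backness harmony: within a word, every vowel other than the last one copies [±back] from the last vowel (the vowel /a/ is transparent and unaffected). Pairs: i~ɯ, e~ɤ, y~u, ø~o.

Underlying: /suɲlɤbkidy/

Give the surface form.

/u/ harmonizes with /y/ ([-back]) → [y]
/ɤ/ harmonizes with /y/ ([-back]) → [e]

[syɲlebkidy]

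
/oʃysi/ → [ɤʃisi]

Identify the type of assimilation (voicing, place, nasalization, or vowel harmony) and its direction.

/o/→[ɤ] /y/→[i].
Vowels agree with the last vowel, so the harmony is regressive.

vowel harmony, regressive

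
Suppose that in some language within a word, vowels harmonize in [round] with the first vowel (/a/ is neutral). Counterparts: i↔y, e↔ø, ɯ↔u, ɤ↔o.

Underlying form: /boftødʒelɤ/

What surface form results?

/e/ harmonizes with /o/ ([+round]) → [ø]
/ɤ/ harmonizes with /o/ ([+round]) → [o]

[boftødʒølo]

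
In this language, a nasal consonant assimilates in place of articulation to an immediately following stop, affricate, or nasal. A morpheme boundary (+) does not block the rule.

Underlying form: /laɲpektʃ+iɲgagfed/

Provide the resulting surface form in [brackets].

/ɲ/ before /p/ (labial) → [m]
/ɲ/ before /g/ (velar) → [ŋ]

[lampektʃ+iŋgagfed]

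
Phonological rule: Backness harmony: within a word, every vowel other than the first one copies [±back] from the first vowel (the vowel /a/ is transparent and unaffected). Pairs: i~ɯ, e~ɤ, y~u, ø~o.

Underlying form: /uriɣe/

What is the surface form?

/i/ harmonizes with /u/ ([+back]) → [ɯ]
/e/ harmonizes with /u/ ([+back]) → [ɤ]

[urɯɣɤ]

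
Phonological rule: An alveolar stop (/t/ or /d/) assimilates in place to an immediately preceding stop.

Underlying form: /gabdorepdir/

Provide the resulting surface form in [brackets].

[gabborepbir]

/d/ after /b/ (labial) → [b]
/d/ after /p/ (labial) → [b]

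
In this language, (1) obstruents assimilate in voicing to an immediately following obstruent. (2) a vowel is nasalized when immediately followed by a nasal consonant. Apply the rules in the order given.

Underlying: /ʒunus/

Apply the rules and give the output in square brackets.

Rule 1: no segment meets the rule's conditions; no change.
After rule 1: ʒunus
Rule 2: /u/ before nasal /n/ → [ũ]

[ʒũnus]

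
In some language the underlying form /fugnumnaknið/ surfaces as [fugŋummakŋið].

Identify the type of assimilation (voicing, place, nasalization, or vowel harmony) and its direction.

place assimilation, progressive

/n/→[ŋ] /n/→[m] /n/→[ŋ].
Each target copies a feature from the preceding segment, so the direction is progressive.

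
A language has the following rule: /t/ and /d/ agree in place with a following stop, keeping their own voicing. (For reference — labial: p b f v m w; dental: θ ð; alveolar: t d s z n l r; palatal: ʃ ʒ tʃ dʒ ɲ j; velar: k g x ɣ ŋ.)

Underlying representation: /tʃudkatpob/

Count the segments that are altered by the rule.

/d/ before /k/ (velar) → [g]
/t/ before /p/ (labial) → [p]
2 segments change.

2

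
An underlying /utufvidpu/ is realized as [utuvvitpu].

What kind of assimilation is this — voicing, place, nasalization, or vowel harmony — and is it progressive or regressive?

voicing assimilation, regressive

/f/→[v] /d/→[t].
Each target copies a feature from the following segment, so the direction is regressive.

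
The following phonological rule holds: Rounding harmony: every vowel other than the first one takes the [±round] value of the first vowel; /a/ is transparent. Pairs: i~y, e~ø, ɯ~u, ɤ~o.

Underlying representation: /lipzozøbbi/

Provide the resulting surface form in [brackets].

[lipzɤzebbi]

/o/ harmonizes with /i/ ([-round]) → [ɤ]
/ø/ harmonizes with /i/ ([-round]) → [e]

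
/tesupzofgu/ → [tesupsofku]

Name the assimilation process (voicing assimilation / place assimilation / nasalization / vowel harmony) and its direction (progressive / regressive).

voicing assimilation, progressive

/z/→[s] /g/→[k].
Each target copies a feature from the preceding segment, so the direction is progressive.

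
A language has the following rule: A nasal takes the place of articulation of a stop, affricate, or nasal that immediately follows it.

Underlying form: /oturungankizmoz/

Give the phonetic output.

/n/ before /g/ (velar) → [ŋ]
/n/ before /k/ (velar) → [ŋ]

[oturuŋgaŋkizmoz]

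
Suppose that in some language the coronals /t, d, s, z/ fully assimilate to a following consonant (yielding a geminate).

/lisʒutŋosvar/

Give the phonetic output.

[liʒʒuŋŋovvar]

/s/ before /ʒ/ → [ʒ] (total assimilation)
/t/ before /ŋ/ → [ŋ] (total assimilation)
/s/ before /v/ → [v] (total assimilation)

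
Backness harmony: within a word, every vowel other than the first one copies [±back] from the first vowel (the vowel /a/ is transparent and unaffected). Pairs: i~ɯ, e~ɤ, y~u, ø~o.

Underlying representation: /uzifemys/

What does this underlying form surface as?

/i/ harmonizes with /u/ ([+back]) → [ɯ]
/e/ harmonizes with /u/ ([+back]) → [ɤ]
/y/ harmonizes with /u/ ([+back]) → [u]

[uzɯfɤmus]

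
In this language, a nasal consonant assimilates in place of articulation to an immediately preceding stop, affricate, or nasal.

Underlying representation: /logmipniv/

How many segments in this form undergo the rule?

/m/ after /g/ (velar) → [ŋ]
/n/ after /p/ (labial) → [m]
2 segments change.

2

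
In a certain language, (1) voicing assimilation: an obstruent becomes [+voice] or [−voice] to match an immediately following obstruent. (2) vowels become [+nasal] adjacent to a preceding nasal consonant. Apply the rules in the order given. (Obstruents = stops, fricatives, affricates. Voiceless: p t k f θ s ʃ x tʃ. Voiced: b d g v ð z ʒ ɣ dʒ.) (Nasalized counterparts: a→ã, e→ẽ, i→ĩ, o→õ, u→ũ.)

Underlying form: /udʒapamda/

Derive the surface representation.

[udʒapamda]

Rule 1: no segment meets the rule's conditions; no change.
After rule 1: udʒapamda
Rule 2: no segment meets the rule's conditions; no change.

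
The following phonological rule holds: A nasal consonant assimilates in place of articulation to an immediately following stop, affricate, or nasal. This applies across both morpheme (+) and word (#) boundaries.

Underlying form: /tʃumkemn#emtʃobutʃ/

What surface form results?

/m/ before /k/ (velar) → [ŋ]
/m/ before /n/ (alveolar) → [n]
/m/ before /tʃ/ (palatal) → [ɲ]

[tʃuŋkenn#eɲtʃobutʃ]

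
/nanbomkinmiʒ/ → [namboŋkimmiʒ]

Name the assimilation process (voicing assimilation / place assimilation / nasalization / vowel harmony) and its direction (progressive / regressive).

place assimilation, regressive

/n/→[m] /m/→[ŋ] /n/→[m].
Each target copies a feature from the following segment, so the direction is regressive.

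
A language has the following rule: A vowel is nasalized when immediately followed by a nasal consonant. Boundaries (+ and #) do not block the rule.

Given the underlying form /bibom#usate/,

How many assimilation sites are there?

/o/ before nasal /m/ → [õ]
1 segment changes.

1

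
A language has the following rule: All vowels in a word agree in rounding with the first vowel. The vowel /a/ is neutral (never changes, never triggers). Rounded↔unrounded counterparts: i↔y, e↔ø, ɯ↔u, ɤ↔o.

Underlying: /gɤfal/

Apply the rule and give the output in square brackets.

[gɤfal]

no segment meets the rule's conditions; no change.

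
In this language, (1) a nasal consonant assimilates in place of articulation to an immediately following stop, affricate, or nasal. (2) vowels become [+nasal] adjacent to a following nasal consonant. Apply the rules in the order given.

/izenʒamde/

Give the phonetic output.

Rule 1: /m/ before /d/ (alveolar) → [n]
After rule 1: izenʒande
Rule 2: /e/ before nasal /n/ → [ẽ]
Rule 2: /a/ before nasal /n/ → [ã]

[izẽnʒãnde]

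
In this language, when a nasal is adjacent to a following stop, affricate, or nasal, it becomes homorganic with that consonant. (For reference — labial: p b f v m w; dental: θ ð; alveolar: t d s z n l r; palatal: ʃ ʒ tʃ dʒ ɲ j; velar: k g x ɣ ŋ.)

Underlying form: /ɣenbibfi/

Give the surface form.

[ɣembibfi]

/n/ before /b/ (labial) → [m]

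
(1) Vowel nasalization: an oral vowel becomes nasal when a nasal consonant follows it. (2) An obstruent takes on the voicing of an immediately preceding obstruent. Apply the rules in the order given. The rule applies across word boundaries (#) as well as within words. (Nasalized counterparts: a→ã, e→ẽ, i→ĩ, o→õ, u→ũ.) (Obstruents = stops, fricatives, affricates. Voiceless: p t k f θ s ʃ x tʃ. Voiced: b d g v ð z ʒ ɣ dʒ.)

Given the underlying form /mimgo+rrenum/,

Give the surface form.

[mĩmgo+rrẽnũm]

Rule 1: /i/ before nasal /m/ → [ĩ]
Rule 1: /e/ before nasal /n/ → [ẽ]
Rule 1: /u/ before nasal /m/ → [ũ]
After rule 1: mĩmgo+rrẽnũm
Rule 2: no segment meets the rule's conditions; no change.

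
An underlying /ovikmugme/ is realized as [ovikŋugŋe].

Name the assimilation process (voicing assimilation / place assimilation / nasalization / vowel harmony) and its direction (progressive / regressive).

/m/→[ŋ] /m/→[ŋ].
Each target copies a feature from the preceding segment, so the direction is progressive.

place assimilation, progressive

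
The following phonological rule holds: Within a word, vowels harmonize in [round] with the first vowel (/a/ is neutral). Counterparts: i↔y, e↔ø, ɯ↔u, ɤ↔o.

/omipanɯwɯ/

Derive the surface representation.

/i/ harmonizes with /o/ ([+round]) → [y]
/ɯ/ harmonizes with /o/ ([+round]) → [u]
/ɯ/ harmonizes with /o/ ([+round]) → [u]

[omypanuwu]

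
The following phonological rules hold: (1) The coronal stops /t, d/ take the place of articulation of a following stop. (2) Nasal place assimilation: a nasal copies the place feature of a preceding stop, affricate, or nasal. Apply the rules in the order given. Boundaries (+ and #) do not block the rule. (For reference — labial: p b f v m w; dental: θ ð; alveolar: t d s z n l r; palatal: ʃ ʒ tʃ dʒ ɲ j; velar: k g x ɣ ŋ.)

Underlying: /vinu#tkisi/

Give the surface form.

Rule 1: /t/ before /k/ (velar) → [k]
After rule 1: vinu#kkisi
Rule 2: no segment meets the rule's conditions; no change.

[vinu#kkisi]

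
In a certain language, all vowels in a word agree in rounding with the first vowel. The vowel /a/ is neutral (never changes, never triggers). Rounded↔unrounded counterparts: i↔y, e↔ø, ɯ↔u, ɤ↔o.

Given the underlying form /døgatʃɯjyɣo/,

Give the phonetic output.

[døgatʃujyɣo]

/ɯ/ harmonizes with /ø/ ([+round]) → [u]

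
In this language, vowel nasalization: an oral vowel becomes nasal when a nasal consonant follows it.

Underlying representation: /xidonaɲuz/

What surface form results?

[xidõnãɲuz]

/o/ before nasal /n/ → [õ]
/a/ before nasal /ɲ/ → [ã]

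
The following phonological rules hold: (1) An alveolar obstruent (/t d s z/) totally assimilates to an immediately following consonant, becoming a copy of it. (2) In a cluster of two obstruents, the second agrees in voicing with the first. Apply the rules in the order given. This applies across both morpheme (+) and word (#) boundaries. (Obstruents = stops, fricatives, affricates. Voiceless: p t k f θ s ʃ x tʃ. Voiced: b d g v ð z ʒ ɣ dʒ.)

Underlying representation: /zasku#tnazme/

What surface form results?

[zakku#nnamme]

Rule 1: /s/ before /k/ → [k] (total assimilation)
Rule 1: /t/ before /n/ → [n] (total assimilation)
Rule 1: /z/ before /m/ → [m] (total assimilation)
After rule 1: zakku#nnamme
Rule 2: no segment meets the rule's conditions; no change.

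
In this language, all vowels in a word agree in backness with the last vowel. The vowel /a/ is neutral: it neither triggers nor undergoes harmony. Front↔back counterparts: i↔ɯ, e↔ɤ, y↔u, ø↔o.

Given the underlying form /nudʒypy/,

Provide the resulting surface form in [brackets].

/u/ harmonizes with /y/ ([-back]) → [y]

[nydʒypy]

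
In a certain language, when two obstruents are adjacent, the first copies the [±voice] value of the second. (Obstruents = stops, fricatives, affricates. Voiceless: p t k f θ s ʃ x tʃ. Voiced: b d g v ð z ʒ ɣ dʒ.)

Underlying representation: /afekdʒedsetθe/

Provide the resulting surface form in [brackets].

/k/ before /dʒ/ (voiced) → [g]
/d/ before /s/ (voiceless) → [t]

[afegdʒetsetθe]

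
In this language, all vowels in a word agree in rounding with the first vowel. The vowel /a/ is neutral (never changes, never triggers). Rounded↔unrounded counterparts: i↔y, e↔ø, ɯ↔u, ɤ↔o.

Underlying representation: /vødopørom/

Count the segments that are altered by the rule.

No segment meets the rule's conditions.

0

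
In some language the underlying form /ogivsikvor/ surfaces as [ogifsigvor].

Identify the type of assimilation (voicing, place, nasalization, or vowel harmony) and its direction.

/v/→[f] /k/→[g].
Each target copies a feature from the following segment, so the direction is regressive.

voicing assimilation, regressive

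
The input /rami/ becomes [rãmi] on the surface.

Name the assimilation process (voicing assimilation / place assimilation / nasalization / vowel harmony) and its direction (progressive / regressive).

/a/→[ã].
Each target copies a feature from the following segment, so the direction is regressive.

nasalization, regressive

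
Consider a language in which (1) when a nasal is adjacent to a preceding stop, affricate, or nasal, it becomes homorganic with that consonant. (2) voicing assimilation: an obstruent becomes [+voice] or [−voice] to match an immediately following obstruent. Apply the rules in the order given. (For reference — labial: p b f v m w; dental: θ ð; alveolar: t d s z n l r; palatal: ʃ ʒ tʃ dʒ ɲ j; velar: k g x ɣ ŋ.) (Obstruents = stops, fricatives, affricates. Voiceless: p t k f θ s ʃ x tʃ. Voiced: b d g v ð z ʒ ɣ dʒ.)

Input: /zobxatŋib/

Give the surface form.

[zopxatnib]

Rule 1: /ŋ/ after /t/ (alveolar) → [n]
After rule 1: zobxatnib
Rule 2: /b/ before /x/ (voiceless) → [p]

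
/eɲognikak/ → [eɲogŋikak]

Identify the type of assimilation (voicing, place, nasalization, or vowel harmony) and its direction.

place assimilation, progressive

/n/→[ŋ].
Each target copies a feature from the preceding segment, so the direction is progressive.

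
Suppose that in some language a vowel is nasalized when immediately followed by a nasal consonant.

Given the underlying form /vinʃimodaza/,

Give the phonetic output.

/i/ before nasal /n/ → [ĩ]
/i/ before nasal /m/ → [ĩ]

[vĩnʃĩmodaza]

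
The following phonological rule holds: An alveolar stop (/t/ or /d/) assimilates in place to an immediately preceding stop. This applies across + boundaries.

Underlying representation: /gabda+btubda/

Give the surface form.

[gabba+bpubba]

/d/ after /b/ (labial) → [b]
/t/ after /b/ (labial) → [p]
/d/ after /b/ (labial) → [b]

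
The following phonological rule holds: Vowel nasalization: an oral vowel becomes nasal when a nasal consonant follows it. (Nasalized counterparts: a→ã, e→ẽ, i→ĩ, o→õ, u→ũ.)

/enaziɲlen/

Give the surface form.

[ẽnazĩɲlẽn]

/e/ before nasal /n/ → [ẽ]
/i/ before nasal /ɲ/ → [ĩ]
/e/ before nasal /n/ → [ẽ]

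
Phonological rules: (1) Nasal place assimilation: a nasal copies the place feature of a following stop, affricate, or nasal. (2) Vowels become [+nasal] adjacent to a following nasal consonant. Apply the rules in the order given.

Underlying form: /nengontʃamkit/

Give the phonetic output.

[nẽŋgõɲtʃãŋkit]

Rule 1: /n/ before /g/ (velar) → [ŋ]
Rule 1: /n/ before /tʃ/ (palatal) → [ɲ]
Rule 1: /m/ before /k/ (velar) → [ŋ]
After rule 1: neŋgoɲtʃaŋkit
Rule 2: /e/ before nasal /ŋ/ → [ẽ]
Rule 2: /o/ before nasal /ɲ/ → [õ]
Rule 2: /a/ before nasal /ŋ/ → [ã]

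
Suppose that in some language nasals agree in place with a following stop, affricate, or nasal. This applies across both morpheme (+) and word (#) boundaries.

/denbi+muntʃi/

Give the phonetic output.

/n/ before /b/ (labial) → [m]
/n/ before /tʃ/ (palatal) → [ɲ]

[dembi+muɲtʃi]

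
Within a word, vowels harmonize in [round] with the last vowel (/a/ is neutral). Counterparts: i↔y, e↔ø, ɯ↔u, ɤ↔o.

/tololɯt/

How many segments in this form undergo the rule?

/o/ harmonizes with /ɯ/ ([-round]) → [ɤ]
/o/ harmonizes with /ɯ/ ([-round]) → [ɤ]
2 segments change.

2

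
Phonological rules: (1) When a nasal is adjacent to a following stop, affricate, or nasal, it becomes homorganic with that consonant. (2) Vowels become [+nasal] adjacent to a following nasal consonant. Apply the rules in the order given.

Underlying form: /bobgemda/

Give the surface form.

[bobgẽnda]

Rule 1: /m/ before /d/ (alveolar) → [n]
After rule 1: bobgenda
Rule 2: /e/ before nasal /n/ → [ẽ]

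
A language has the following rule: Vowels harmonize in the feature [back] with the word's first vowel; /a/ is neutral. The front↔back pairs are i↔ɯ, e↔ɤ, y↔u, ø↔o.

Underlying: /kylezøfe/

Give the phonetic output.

[kylezøfe]

no segment meets the rule's conditions; no change.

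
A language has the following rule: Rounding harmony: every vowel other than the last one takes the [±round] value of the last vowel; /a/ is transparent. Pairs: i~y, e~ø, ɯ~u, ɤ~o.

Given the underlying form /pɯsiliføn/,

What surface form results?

[pusylyføn]

/ɯ/ harmonizes with /ø/ ([+round]) → [u]
/i/ harmonizes with /ø/ ([+round]) → [y]
/i/ harmonizes with /ø/ ([+round]) → [y]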